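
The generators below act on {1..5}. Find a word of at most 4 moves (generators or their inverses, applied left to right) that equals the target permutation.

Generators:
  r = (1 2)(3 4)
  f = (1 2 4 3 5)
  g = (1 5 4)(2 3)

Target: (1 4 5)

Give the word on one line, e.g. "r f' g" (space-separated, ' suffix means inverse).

  after r': (1 2)(3 4)
  after f: (1 4 5)

r' f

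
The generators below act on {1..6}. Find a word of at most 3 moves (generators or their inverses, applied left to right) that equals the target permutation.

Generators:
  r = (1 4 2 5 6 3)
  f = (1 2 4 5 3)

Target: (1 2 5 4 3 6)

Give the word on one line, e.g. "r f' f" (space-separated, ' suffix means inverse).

f' r f

  after f': (1 3 5 4 2)
  after r: (2 4 5)(3 6)
  after f: (1 2 5 4 3 6)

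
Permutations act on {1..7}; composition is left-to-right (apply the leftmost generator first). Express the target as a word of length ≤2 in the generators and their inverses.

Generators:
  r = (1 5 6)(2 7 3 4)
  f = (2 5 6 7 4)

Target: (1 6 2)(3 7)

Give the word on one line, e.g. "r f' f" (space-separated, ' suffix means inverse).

f r'

  after f: (2 5 6 7 4)
  after r': (1 6 2)(3 7)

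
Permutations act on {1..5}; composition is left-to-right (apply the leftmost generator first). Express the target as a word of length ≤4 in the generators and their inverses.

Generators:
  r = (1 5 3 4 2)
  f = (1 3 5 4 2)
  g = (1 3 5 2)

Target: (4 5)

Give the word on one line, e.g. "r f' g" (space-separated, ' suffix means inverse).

  after g: (1 3 5 2)
  after f': (4 5)

g f'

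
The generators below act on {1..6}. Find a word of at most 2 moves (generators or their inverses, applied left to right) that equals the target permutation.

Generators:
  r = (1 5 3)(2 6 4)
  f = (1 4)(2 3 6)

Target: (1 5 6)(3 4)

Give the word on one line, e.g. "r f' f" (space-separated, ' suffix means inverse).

r f

  after r: (1 5 3)(2 6 4)
  after f: (1 5 6)(3 4)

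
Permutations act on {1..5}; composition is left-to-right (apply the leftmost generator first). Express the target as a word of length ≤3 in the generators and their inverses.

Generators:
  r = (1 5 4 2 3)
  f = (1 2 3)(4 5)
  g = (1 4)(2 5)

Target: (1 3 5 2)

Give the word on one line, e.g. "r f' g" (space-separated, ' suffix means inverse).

  after f: (1 2 3)(4 5)
  after r: (1 3 5 2)

f r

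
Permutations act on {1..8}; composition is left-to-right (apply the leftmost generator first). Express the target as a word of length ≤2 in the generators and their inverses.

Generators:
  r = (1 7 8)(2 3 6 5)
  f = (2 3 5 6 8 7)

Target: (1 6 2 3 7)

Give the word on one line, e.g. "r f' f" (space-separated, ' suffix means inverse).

r' f'

  after r': (1 8 7)(2 5 6 3)
  after f': (1 6 2 3 7)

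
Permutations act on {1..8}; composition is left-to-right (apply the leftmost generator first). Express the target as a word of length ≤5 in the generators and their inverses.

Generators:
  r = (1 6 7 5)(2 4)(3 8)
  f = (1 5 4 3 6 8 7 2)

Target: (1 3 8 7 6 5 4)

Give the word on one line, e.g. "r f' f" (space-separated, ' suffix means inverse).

r' f' r f'

  after r': (1 5 7 6)(2 4)(3 8)
  after f': (2 5 8 4 7 3 6)
  after r: (1 6 4 5 3 7 8 2)
  after f': (1 3 8 7 6 5 4)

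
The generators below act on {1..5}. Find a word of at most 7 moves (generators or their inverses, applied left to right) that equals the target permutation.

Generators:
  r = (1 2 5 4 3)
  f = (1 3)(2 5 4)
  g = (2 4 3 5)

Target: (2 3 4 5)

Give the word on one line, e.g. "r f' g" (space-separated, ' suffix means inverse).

  after r: (1 2 5 4 3)
  after f': (1 4)
  after r': (1 5 2)(3 4)
  after g': (1 3 2)
  after f': (2 3 4 5)

r f' r' g' f'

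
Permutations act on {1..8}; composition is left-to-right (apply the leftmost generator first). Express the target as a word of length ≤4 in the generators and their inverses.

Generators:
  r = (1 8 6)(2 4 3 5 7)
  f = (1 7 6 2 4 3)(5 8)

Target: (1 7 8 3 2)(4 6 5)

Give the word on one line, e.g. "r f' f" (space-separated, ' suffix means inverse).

  after r': (1 6 8)(2 7 5 3 4)
  after f': (1 7 8 3 2)(4 6 5)

r' f'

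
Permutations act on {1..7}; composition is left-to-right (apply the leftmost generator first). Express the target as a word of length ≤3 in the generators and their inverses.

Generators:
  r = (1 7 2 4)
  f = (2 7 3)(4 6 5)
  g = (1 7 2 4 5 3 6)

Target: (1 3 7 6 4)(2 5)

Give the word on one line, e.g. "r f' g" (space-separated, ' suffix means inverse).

r' f g'

  after r': (1 4 2 7)
  after f: (1 6 5 4 7)(2 3)
  after g': (1 3 7 6 4)(2 5)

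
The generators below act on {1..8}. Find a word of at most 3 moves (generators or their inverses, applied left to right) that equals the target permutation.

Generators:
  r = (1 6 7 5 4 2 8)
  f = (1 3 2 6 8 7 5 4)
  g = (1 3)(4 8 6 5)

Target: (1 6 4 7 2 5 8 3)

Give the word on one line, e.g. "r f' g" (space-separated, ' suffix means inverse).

  after r': (1 8 2 4 5 7 6)
  after f': (1 6 4 7 2 5 8 3)

r' f'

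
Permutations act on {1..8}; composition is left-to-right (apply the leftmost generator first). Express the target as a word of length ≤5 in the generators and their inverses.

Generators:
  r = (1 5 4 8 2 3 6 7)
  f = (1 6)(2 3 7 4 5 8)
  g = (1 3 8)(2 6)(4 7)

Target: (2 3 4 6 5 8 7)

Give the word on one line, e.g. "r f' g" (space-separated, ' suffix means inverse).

g r g' r g'

  after g: (1 3 8)(2 6)(4 7)
  after r: (1 6 3 2 7 8 5 4)
  after g': (1 2 4 8 5 7 3 6)
  after r: (1 3 7 6 5)(2 8 4)
  after g': (2 3 4 6 5 8 7)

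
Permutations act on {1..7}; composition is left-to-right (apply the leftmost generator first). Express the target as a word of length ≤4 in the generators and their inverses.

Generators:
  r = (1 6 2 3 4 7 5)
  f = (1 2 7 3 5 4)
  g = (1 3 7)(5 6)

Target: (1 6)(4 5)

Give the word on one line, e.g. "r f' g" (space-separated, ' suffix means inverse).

  after g: (1 3 7)(5 6)
  after f: (1 5 6 4)(2 7)
  after g: (1 6 4 3 7 2)
  after f: (1 6)(4 5)

g f g f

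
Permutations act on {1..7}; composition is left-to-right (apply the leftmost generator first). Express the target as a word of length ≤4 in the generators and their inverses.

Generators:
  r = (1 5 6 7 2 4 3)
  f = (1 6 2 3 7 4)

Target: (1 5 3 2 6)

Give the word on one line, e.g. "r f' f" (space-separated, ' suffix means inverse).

  after r: (1 5 6 7 2 4 3)
  after f: (1 5 2)(3 6 4 7)
  after f: (1 5 3 2 6)

r f f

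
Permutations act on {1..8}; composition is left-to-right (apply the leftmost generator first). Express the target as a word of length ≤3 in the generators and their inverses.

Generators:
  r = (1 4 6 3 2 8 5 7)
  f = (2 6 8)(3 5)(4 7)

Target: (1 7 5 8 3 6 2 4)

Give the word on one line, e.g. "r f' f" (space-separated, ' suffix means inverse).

f' f' r'

  after f': (2 8 6)(3 5)(4 7)
  after f': (2 6 8)
  after r': (1 7 5 8 3 6 2 4)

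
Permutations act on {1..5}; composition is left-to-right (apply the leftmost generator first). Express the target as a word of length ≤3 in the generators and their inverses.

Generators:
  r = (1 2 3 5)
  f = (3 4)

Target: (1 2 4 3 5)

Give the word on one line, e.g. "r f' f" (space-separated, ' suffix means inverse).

  after r: (1 2 3 5)
  after f': (1 2 4 3 5)

r f'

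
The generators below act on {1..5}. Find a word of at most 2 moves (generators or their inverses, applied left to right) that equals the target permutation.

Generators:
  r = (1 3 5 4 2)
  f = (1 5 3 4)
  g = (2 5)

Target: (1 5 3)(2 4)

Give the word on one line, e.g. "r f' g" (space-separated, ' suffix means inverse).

  after r: (1 3 5 4 2)
  after f': (1 5 3)(2 4)

r f'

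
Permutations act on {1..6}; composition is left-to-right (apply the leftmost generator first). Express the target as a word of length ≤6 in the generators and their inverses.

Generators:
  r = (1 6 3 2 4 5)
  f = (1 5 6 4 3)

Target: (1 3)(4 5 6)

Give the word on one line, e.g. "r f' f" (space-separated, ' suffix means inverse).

  after r: (1 6 3 2 4 5)
  after r: (1 3 4)(2 5 6)
  after f': (1 4 3 6 2)
  after f': (1 6 2 3 5)
  after r: (1 3)(4 5 6)

r r f' f' r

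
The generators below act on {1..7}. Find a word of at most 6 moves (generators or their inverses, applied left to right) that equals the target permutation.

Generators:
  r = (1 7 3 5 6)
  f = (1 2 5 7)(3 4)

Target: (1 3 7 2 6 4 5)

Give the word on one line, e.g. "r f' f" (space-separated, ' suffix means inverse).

  after f': (1 7 5 2)(3 4)
  after r: (1 3 4 5 2 7 6)
  after f': (1 4 2 5)(6 7)
  after r: (1 4 2 6 3 5 7)
  after f: (1 3 7 2 6 4 5)

f' r f' r f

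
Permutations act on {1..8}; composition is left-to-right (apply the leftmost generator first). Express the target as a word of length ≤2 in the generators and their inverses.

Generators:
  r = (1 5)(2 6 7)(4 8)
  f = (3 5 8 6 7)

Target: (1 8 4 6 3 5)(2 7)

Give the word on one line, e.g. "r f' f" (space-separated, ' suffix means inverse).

  after r: (1 5)(2 6 7)(4 8)
  after f: (1 8 4 6 3 5)(2 7)

r f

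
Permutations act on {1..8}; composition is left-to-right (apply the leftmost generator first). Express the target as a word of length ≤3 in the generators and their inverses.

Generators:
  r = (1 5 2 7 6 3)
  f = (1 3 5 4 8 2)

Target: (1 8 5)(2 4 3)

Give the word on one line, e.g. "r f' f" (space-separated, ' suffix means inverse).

f' f'

  after f': (1 2 8 4 5 3)
  after f': (1 8 5)(2 4 3)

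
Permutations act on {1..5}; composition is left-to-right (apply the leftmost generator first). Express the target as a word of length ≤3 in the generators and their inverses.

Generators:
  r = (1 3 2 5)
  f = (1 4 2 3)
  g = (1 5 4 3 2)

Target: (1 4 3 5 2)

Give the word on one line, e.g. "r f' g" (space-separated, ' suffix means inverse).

f r'

  after f: (1 4 2 3)
  after r': (1 4 3 5 2)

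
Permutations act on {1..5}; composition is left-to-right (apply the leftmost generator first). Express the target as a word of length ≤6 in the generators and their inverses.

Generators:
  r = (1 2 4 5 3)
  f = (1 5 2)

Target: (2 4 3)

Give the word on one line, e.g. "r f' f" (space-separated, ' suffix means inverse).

  after f: (1 5 2)
  after r: (1 3)(4 5)
  after f': (1 3 2 5 4)
  after r': (1 5 2 4 3)
  after f': (2 4 3)

f r f' r' f'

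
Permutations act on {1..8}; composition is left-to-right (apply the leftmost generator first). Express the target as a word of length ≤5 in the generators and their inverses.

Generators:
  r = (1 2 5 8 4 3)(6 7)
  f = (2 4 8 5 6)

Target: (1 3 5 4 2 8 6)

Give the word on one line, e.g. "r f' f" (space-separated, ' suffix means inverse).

  after r': (1 3 4 8 5 2)(6 7)
  after f: (1 3 8 6 7 2)(4 5)
  after r: (3 4 8 7 5)
  after f: (2 4 5 3 8 7 6)
  after r': (1 3 5 4 2 8 6)

r' f r f r'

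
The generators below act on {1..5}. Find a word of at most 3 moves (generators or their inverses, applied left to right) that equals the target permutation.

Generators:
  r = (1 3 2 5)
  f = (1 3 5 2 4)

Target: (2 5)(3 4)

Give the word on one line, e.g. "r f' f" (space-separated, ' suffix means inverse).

r f r

  after r: (1 3 2 5)
  after f: (1 5 3 4)
  after r: (2 5)(3 4)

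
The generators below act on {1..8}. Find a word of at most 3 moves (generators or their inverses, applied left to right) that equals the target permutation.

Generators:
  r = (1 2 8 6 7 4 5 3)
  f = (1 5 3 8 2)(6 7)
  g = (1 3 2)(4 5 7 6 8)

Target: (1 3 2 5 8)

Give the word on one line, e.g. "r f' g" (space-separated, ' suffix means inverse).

  after f: (1 5 3 8 2)(6 7)
  after f: (1 3 2 5 8)

f f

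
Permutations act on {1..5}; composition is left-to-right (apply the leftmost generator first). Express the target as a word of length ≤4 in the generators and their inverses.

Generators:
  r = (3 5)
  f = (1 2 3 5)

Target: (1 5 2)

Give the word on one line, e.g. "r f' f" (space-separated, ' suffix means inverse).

  after r: (3 5)
  after f': (1 5 2)

r f'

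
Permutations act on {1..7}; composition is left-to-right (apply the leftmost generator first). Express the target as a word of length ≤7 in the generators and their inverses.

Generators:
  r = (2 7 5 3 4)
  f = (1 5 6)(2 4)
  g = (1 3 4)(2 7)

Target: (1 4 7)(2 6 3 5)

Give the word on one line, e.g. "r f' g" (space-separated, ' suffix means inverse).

  after g': (1 4 3)(2 7)
  after r: (1 2 5 3)
  after f': (1 4 2)(3 6 5)
  after r: (1 2)(3 6)(4 7 5)
  after f': (1 4 7)(2 6 3 5)

g' r f' r f'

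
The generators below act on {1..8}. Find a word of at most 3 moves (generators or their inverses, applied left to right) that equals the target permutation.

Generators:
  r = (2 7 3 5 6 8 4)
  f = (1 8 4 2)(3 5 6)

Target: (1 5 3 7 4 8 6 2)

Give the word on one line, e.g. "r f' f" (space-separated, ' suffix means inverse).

f r' r'

  after f: (1 8 4 2)(3 5 6)
  after r': (1 6 7 2)
  after r': (1 5 3 7 4 8 6 2)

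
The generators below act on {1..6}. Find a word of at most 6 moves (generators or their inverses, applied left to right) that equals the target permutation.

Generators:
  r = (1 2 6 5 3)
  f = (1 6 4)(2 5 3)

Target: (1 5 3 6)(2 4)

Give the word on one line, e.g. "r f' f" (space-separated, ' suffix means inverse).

  after f': (1 4 6)(2 3 5)
  after f': (1 6 4)(2 5 3)
  after r': (1 2 6 4 3)
  after f: (1 5 3 6)(2 4)

f' f' r' f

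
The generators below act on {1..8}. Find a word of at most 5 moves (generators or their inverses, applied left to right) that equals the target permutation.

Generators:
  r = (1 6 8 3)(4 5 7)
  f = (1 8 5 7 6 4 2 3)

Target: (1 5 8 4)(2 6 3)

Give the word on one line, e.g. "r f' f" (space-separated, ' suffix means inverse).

  after r: (1 6 8 3)(4 5 7)
  after f': (1 7 6)(2 4 8)
  after f': (1 5 8 4)(2 6 3)

r f' f'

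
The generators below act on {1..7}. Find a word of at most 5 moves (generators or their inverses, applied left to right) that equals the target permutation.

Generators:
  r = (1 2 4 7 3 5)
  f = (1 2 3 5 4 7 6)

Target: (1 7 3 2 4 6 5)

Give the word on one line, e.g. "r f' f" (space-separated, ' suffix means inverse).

r f r'

  after r: (1 2 4 7 3 5)
  after f: (1 3 4 6)(2 7 5)
  after r': (1 7 3 2 4 6 5)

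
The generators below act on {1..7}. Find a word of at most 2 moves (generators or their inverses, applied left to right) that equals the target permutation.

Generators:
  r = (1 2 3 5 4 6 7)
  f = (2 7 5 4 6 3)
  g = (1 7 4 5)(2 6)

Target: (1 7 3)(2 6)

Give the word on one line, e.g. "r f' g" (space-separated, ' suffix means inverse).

f r'

  after f: (2 7 5 4 6 3)
  after r': (1 7 3)(2 6)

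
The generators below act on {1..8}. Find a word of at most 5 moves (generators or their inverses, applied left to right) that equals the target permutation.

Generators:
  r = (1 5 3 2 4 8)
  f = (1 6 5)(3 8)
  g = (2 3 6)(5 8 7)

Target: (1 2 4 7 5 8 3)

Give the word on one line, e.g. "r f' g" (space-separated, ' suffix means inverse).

f r g

  after f: (1 6 5)(3 8)
  after r: (1 6 3)(2 4 8)
  after g: (1 2 4 7 5 8 3)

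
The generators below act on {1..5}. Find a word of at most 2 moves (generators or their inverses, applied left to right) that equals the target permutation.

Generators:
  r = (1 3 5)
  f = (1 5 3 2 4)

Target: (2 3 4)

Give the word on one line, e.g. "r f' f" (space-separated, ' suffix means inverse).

  after r': (1 5 3)
  after f': (2 3 4)

r' f'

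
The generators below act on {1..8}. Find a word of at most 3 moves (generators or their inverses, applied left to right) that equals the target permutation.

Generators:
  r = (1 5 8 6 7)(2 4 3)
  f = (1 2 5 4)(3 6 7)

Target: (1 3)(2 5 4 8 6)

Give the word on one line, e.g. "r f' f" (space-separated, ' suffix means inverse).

  after f': (1 4 5 2)(3 7 6)
  after r: (1 3)(2 5 4 8 6)

f' r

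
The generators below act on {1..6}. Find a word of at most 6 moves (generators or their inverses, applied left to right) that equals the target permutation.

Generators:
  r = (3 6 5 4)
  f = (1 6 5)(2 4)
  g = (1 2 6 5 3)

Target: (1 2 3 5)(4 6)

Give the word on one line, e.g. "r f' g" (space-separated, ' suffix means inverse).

f' g' g' r

  after f': (1 5 6)(2 4)
  after g': (1 6 3 5 2 4)
  after g': (1 2 4 3 6 5)
  after r: (1 2 3 5)(4 6)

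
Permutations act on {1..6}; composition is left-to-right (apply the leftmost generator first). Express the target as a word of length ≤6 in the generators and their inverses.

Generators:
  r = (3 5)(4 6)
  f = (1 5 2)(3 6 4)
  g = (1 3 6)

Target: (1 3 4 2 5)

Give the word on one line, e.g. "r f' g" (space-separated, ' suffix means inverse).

g f' f' r f

  after g: (1 3 6)
  after f': (1 4 6 2 5)
  after f': (1 6 5 2)(3 4)
  after r: (1 4 5 2)(3 6)
  after f: (1 3 4 2 5)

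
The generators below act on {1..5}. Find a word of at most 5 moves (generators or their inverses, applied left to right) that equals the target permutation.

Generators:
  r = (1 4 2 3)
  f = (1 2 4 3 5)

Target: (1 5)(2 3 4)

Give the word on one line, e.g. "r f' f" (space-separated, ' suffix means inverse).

f' f' r f'

  after f': (1 5 3 4 2)
  after f': (1 3 2 5 4)
  after r: (2 5)
  after f': (1 5)(2 3 4)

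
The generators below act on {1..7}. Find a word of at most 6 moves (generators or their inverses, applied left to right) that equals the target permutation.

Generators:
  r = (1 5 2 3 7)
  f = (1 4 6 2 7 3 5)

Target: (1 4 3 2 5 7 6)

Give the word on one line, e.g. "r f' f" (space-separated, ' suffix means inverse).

r f f r

  after r: (1 5 2 3 7)
  after f: (2 5 7 4 6)
  after f: (1 4 2)(3 5)(6 7)
  after r: (1 4 3 2 5 7 6)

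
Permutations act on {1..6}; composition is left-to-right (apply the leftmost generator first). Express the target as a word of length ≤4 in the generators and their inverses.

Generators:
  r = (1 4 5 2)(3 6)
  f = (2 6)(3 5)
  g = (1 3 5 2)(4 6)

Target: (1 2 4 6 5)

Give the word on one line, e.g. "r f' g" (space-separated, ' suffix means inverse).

f g'

  after f: (2 6)(3 5)
  after g': (1 2 4 6 5)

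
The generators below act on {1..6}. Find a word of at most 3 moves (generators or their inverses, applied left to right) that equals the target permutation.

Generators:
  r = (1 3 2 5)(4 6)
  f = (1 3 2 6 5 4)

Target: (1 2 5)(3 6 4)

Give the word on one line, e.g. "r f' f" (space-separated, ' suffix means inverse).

f f

  after f: (1 3 2 6 5 4)
  after f: (1 2 5)(3 6 4)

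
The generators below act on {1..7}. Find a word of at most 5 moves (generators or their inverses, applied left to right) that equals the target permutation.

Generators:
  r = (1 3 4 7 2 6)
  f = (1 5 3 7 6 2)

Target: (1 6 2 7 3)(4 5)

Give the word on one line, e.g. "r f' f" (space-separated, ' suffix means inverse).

  after f': (1 2 6 7 3 5)
  after f': (1 6 3)(2 7 5)
  after r': (1 2 4 3 6)(5 7)
  after r': (1 7 5 4)(2 3)
  after f: (1 6 2 7 3)(4 5)

f' f' r' r' f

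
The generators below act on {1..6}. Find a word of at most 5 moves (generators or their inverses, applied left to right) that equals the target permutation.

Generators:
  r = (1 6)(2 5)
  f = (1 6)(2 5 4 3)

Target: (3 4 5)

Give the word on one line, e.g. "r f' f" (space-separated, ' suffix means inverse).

r f' r r

  after r: (1 6)(2 5)
  after f': (3 4 5)
  after r: (1 6)(2 5 3 4)
  after r: (3 4 5)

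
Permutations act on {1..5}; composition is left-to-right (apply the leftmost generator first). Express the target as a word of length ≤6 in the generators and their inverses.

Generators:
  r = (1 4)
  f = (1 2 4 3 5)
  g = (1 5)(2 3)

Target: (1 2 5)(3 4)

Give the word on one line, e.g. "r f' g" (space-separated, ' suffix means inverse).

g' f' r' g'

  after g': (1 5)(2 3)
  after f': (1 3)(2 4)
  after r': (1 3 4 2)
  after g': (1 2 5)(3 4)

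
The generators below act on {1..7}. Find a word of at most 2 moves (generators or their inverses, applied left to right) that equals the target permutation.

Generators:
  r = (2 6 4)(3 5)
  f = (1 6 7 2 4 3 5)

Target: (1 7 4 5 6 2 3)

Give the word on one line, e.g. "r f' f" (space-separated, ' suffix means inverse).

  after f: (1 6 7 2 4 3 5)
  after f: (1 7 4 5 6 2 3)

f f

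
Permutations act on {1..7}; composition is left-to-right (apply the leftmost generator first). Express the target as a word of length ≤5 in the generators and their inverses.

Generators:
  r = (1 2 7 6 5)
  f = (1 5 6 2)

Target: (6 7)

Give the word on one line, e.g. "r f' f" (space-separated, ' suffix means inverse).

r' f f f

  after r': (1 5 6 7 2)
  after f: (1 6 7)(2 5)
  after f: (1 2 6 7 5)
  after f: (6 7)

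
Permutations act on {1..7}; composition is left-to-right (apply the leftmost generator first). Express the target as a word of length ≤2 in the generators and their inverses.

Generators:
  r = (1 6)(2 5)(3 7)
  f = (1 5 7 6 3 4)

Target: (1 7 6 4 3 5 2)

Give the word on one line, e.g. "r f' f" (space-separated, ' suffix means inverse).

  after r: (1 6)(2 5)(3 7)
  after f': (1 7 6 4 3 5 2)

r f'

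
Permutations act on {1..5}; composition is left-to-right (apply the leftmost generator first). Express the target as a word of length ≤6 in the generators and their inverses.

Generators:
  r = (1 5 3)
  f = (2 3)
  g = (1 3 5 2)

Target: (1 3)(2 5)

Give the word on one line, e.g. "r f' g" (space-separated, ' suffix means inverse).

  after r': (1 3 5)
  after f: (1 2 3 5)
  after g': (1 5 2)
  after r: (1 3)(2 5)

r' f g' r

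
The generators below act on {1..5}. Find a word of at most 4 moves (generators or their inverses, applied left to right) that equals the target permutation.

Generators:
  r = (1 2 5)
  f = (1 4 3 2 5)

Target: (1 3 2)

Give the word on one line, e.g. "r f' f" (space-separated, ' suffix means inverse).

  after r': (1 5 2)
  after f: (2 4 3)
  after r: (1 2 4 3 5)
  after f': (1 3 2)

r' f r f'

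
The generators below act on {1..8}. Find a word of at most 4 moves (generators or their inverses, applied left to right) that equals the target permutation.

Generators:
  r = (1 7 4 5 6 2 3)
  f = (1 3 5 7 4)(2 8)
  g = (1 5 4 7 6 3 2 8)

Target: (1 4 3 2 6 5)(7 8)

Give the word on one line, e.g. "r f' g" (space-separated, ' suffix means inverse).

f g' g' g'

  after f: (1 3 5 7 4)(2 8)
  after g': (1 6 7 5 4 8 3)
  after g': (1 7)(2 3 8 6 4)
  after g': (1 4 3 2 6 5)(7 8)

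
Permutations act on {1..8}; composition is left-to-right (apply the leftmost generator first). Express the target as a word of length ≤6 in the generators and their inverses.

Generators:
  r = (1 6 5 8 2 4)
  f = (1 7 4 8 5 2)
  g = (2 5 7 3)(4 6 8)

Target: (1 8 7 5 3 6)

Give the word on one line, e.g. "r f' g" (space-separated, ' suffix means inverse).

  after f': (1 2 5 8 4 7)
  after g: (1 5 4 3 2 7)(6 8)
  after r': (1 6 5 2 7 4 3 8)
  after g': (1 4 7 8)(2 5 3 6)
  after f: (1 8 7 5 3 6)

f' g r' g' f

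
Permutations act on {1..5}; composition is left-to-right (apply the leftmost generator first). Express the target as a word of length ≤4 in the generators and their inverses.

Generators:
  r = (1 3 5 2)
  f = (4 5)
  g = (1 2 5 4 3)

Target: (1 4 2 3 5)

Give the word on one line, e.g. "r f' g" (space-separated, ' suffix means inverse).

f' r' g g

  after f': (4 5)
  after r': (1 2 5 4 3)
  after g: (1 5 3 2 4)
  after g: (1 4 2 3 5)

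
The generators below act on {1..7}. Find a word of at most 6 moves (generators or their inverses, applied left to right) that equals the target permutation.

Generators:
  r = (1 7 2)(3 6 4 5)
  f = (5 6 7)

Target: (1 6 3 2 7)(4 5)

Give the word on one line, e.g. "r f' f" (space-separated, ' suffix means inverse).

r f r' r'

  after r: (1 7 2)(3 6 4 5)
  after f: (1 5 3 7 2)(4 6)
  after r': (1 4 3)
  after r': (1 6 3 2 7)(4 5)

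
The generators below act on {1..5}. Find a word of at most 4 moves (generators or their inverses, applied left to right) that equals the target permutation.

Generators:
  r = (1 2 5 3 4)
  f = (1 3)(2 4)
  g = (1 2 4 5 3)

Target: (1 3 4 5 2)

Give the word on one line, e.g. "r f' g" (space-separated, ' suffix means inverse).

  after r': (1 4 3 5 2)
  after f': (1 2 3 5 4)
  after r: (1 5)(2 4)
  after r: (1 3 4 5 2)

r' f' r r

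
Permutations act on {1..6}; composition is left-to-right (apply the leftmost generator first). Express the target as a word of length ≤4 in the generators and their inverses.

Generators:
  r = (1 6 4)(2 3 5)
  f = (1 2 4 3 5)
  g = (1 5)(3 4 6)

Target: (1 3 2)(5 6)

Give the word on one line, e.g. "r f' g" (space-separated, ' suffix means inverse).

  after r': (1 4 6)(2 5 3)
  after g': (1 3 2)(5 6)

r' g'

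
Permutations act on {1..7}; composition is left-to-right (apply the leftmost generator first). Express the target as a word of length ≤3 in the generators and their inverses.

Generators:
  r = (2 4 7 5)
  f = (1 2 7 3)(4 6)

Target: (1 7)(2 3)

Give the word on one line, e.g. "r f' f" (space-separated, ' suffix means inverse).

f' f'

  after f': (1 3 7 2)(4 6)
  after f': (1 7)(2 3)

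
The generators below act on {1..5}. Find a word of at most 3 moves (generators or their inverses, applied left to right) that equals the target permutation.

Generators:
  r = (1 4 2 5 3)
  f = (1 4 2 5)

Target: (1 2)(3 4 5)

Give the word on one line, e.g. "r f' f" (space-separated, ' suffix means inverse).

r f

  after r: (1 4 2 5 3)
  after f: (1 2)(3 4 5)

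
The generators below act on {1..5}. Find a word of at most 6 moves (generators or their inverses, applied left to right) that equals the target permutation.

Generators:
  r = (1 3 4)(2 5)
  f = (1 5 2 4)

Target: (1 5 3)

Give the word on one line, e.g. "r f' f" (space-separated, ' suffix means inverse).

r f r' f

  after r: (1 3 4)(2 5)
  after f: (1 3)(4 5)
  after r': (2 5 3 4)
  after f: (1 5 3)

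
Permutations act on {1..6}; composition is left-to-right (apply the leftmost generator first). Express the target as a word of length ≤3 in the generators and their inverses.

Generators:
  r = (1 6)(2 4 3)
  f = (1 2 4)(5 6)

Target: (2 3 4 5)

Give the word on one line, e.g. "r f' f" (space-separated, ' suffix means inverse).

  after f: (1 2 4)(5 6)
  after r: (1 4 6 5)(2 3)
  after f: (2 3 4 5)

f r f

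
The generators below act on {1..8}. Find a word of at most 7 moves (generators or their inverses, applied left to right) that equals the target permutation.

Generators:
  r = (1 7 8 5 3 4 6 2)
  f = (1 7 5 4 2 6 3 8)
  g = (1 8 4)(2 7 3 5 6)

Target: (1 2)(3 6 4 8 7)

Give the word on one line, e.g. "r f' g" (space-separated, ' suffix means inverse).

  after g: (1 8 4)(2 7 3 5 6)
  after f': (1 3 7 6 4 8 5 2)
  after g: (1 5 7 2 8 6)
  after g: (1 6 8 2 4)(3 5)
  after g: (1 2)(3 6 4 8 7)

g f' g g g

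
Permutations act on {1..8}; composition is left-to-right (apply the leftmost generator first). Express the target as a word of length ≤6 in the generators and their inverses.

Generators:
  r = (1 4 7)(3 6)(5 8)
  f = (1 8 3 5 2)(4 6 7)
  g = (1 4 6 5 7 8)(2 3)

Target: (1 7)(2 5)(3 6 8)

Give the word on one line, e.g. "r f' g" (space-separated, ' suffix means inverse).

r' g f' r'

  after r': (1 7 4)(3 6)(5 8)
  after g: (1 8 7 6 2 3 5)
  after f': (2 8 6 5)(4 7)
  after r': (1 7)(2 5)(3 6 8)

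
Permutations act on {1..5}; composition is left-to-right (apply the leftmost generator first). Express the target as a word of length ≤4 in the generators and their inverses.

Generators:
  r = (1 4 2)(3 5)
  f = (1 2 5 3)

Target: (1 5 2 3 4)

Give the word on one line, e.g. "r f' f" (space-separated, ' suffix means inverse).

f' f' r r

  after f': (1 3 5 2)
  after f': (1 5)(2 3)
  after r: (1 3)(2 5 4)
  after r: (1 5 2 3 4)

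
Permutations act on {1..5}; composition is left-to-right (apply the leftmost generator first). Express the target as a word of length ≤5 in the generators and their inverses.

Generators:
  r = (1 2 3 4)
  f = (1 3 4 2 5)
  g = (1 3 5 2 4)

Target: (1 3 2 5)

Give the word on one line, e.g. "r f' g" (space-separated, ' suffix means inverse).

  after r': (1 4 3 2)
  after r': (1 3)(2 4)
  after g: (1 5 2)
  after r: (1 5 3 4)
  after g': (1 3 2 5)

r' r' g r g'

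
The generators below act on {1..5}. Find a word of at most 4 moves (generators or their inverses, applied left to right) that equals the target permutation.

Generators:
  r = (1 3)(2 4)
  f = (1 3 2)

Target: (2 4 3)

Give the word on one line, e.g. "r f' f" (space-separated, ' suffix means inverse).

  after r': (1 3)(2 4)
  after f': (2 4 3)

r' f'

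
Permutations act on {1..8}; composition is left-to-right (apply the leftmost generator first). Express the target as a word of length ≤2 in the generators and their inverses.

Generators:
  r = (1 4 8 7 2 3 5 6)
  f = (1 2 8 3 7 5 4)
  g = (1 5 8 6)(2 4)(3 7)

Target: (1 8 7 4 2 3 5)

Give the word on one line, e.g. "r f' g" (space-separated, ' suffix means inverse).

f f

  after f: (1 2 8 3 7 5 4)
  after f: (1 8 7 4 2 3 5)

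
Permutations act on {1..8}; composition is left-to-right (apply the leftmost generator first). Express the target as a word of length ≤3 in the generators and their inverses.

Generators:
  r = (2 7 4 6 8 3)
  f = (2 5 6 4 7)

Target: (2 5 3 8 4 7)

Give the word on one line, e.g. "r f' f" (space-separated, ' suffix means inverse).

  after f': (2 7 4 6 5)
  after r': (3 8 6 5)
  after f: (2 5 3 8 4 7)

f' r' f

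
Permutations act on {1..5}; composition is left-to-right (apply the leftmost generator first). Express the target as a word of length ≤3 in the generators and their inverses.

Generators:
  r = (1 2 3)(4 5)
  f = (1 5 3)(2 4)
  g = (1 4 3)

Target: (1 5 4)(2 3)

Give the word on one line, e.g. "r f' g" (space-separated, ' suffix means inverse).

g' g' r

  after g': (1 3 4)
  after g': (1 4 3)
  after r: (1 5 4)(2 3)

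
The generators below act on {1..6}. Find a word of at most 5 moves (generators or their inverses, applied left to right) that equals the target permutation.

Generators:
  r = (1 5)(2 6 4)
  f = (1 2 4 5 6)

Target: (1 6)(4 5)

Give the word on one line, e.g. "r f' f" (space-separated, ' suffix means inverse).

  after f: (1 2 4 5 6)
  after r': (1 4)(2 6 5)
  after r': (1 6)(4 5)

f r' r'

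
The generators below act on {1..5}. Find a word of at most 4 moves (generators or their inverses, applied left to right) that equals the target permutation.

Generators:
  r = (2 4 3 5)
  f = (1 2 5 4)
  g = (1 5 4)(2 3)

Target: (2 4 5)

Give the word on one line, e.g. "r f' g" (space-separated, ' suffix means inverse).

r' f' f' g'

  after r': (2 5 3 4)
  after f': (1 4)(3 5)
  after f': (1 5 3 2)
  after g': (2 4 5)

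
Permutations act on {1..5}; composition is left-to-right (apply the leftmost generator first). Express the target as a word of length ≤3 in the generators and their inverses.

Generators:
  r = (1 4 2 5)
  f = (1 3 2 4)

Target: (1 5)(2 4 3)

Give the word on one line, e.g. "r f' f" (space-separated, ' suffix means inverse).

f f r

  after f: (1 3 2 4)
  after f: (1 2)(3 4)
  after r: (1 5)(2 4 3)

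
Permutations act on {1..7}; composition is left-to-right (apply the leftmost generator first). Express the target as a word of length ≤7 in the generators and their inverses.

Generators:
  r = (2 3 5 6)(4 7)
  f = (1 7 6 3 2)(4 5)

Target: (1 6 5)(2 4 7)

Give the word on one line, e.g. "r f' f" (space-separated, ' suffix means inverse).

f' r' r' r' f'

  after f': (1 2 3 6 7)(4 5)
  after r': (1 6 4 3 5 7)
  after r': (1 5 4 2 6 7)
  after r': (1 3 2 5 7)(4 6)
  after f': (1 6 5)(2 4 7)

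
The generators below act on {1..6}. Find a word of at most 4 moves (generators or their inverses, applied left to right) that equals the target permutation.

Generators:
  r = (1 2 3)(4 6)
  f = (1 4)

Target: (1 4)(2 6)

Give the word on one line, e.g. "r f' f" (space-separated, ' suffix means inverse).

r' f r f

  after r': (1 3 2)(4 6)
  after f: (1 3 2 4 6)
  after r: (2 6)
  after f: (1 4)(2 6)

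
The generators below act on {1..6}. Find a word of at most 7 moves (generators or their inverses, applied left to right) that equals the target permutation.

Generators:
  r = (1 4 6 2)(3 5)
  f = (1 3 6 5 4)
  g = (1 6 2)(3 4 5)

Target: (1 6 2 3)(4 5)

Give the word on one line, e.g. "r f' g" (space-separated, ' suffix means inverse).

  after g': (1 2 6)(3 5 4)
  after r: (4 5 6)
  after r: (1 4 3 5 2)
  after g: (1 5)(2 6)
  after f': (1 6 2 3)(4 5)

g' r r g f'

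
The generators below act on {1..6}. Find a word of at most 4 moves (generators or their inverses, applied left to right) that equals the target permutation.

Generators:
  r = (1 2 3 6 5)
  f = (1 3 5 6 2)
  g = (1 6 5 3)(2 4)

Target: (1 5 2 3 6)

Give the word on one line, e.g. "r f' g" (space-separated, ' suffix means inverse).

f f

  after f: (1 3 5 6 2)
  after f: (1 5 2 3 6)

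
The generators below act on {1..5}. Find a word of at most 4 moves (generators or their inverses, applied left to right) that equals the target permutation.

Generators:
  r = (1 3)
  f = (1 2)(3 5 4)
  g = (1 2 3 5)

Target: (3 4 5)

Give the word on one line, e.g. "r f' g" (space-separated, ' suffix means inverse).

f f

  after f: (1 2)(3 5 4)
  after f: (3 4 5)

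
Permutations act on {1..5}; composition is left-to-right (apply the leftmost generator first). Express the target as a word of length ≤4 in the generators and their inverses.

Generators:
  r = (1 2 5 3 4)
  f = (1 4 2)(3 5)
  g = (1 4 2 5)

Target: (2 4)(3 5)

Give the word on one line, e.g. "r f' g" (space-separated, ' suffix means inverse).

  after r: (1 2 5 3 4)
  after g': (1 4 5 3)
  after g': (2 4)(3 5)

r g' g'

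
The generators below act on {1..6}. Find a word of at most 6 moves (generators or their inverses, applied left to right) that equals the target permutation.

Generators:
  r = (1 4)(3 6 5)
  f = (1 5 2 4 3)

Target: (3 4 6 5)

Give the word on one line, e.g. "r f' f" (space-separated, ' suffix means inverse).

  after r: (1 4)(3 6 5)
  after f: (1 3 6 2 4 5)
  after r: (1 6 2)(3 5 4)
  after r: (1 5)(2 4 6)
  after f': (3 4 6 5)

r f r r f'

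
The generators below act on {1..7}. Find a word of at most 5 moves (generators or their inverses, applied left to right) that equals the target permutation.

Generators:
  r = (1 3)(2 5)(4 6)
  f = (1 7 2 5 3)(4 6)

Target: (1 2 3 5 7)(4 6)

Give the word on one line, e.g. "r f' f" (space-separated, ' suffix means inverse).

  after f': (1 3 5 2 7)(4 6)
  after r': (2 7 3)
  after f: (1 7)(3 5)(4 6)
  after r': (1 7 3 2 5)
  after f: (1 2 3 5 7)(4 6)

f' r' f r' f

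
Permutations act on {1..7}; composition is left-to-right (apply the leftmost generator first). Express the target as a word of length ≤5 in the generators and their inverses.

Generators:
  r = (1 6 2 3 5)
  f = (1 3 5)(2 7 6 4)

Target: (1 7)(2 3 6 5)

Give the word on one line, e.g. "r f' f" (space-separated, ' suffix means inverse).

  after f: (1 3 5)(2 7 6 4)
  after r': (1 2 7)(4 6)
  after f: (1 7 3 5)(2 6)
  after r: (1 7 5 6 3)
  after r: (1 7)(2 3 6 5)

f r' f r r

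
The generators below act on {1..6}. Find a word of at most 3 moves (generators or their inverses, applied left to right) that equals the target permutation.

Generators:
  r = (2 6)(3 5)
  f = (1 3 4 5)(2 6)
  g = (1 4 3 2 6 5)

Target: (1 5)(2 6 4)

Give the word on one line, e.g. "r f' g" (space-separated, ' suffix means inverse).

  after f: (1 3 4 5)(2 6)
  after g': (1 4 6 3)
  after f: (1 5)(2 6 4)

f g' f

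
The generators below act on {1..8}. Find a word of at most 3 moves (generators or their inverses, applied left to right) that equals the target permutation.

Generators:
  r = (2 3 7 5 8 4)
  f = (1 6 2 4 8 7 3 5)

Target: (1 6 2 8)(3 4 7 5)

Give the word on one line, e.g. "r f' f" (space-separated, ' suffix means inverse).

r' f

  after r': (2 4 8 5 7 3)
  after f: (1 6 2 8)(3 4 7 5)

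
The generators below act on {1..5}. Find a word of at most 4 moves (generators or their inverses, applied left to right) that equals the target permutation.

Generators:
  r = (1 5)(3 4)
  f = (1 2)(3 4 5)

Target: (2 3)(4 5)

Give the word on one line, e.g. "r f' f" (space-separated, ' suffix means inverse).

f' r f

  after f': (1 2)(3 5 4)
  after r: (1 2 5 3)
  after f: (2 3)(4 5)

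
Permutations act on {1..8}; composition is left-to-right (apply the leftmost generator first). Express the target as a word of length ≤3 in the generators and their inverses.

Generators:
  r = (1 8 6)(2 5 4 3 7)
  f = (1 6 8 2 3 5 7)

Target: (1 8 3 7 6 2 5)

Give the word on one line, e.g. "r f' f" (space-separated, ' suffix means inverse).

  after f: (1 6 8 2 3 5 7)
  after f: (1 8 3 7 6 2 5)

f f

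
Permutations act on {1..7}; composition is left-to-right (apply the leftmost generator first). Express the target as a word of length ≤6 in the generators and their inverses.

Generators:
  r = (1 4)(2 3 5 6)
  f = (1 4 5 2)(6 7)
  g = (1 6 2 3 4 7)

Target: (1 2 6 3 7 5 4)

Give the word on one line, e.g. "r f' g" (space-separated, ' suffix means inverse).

f' g' f f g

  after f': (1 2 5 4)(6 7)
  after g': (1 6 4 7)(2 5 3)
  after f: (1 7 4 6 5 3)
  after f: (1 6 2)(3 4 7 5)
  after g: (1 2 6 3 7 5 4)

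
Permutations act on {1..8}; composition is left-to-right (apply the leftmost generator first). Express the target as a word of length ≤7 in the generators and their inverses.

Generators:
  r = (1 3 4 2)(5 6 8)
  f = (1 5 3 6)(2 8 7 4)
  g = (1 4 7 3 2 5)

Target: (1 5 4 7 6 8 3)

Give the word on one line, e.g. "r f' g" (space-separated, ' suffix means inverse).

r' f' g' r' g

  after r': (1 2 4 3)(5 8 6)
  after f': (1 4 5 2 7 8 3 6)
  after g': (2 4)(3 6 5)(7 8)
  after r': (1 2 3 5)(6 8 7)
  after g: (1 5 4 7 6 8 3)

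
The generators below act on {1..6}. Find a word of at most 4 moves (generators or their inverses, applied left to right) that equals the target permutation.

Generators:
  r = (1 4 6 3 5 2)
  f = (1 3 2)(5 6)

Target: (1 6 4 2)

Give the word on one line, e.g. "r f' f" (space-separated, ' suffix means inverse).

r f' r

  after r: (1 4 6 3 5 2)
  after f': (1 4 5 3 6)
  after r: (1 6 4 2)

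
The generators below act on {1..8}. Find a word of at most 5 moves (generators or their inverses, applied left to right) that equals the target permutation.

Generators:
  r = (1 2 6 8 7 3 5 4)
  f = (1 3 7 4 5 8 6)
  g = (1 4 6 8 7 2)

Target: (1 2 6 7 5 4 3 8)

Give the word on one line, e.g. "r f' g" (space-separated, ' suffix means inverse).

r' f r f' g

  after r': (1 4 5 3 7 8 6 2)
  after f: (1 5 7 6 2 3 4 8)
  after r: (1 4 7 8 2 5 3)
  after f': (1 7 5)(2 4 3 6 8)
  after g: (1 2 6 7 5 4 3 8)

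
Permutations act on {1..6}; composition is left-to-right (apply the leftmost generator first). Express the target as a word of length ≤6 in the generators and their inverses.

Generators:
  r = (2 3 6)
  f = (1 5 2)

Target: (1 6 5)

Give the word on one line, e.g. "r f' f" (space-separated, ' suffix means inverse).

  after f: (1 5 2)
  after r: (1 5 3 6 2)
  after f: (1 2 5 3 6)
  after r': (1 6)(2 5)
  after f: (1 6 5)

f r f r' f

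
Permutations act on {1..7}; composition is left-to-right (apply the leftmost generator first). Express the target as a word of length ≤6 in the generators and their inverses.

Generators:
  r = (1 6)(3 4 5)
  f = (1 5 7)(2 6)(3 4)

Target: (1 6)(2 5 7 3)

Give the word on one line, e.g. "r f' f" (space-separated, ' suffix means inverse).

  after r': (1 6)(3 5 4)
  after f': (1 2 6 7 5 3)
  after r': (1 2)(3 6 7 4)
  after f: (1 6)(2 5 7 3)

r' f' r' f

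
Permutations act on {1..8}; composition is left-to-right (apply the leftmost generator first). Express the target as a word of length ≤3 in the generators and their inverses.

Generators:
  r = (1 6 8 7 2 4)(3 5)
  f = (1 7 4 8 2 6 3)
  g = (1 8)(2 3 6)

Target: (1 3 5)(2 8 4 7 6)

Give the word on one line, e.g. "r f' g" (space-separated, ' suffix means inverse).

  after r: (1 6 8 7 2 4)(3 5)
  after f: (1 3 5)(2 8 4 7 6)

r f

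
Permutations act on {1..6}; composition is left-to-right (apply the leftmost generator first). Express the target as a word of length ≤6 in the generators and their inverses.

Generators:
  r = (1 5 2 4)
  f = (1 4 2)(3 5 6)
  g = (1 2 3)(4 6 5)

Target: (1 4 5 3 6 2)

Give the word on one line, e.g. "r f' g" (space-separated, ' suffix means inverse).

f' r f f f

  after f': (1 2 4)(3 6 5)
  after r: (1 4 5 3 6 2)
  after f: (1 2 4 6)
  after f: (3 5 6 4)
  after f: (1 4 5 3 6 2)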